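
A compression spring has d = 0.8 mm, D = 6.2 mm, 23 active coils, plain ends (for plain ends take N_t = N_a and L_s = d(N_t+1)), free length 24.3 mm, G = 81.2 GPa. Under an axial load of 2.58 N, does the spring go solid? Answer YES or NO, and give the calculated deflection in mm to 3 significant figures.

NO, δ = 3.40 mm

k = Gd⁴/(8D³N_a) = (81.2×10³)(0.8⁴)/(8·6.2³·23) = 0.75844 N/mm
N_t = 23; L_s = 0.8·24 = 19.2 mm; δ_solid = L₀ − L_s = 24.3 − 19.2 = 5.1 mm
δ = F/k = 2.58/0.75844 = 3.4017 mm
δ < δ_solid → spring does not go solid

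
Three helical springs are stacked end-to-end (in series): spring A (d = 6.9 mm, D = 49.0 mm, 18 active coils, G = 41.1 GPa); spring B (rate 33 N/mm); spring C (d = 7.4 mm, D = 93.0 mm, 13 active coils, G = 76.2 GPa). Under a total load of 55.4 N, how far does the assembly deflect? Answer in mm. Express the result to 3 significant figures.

k_A = Gd⁴/(8D³N_a) = (41.1×10³)(6.9⁴)/(8·49.0³·18) = 5.499 N/mm
k_C = Gd⁴/(8D³N_a) = (76.2×10³)(7.4⁴)/(8·93.0³·13) = 2.7315 N/mm
Series: 1/k_eq = 1/5.499 + 1/33 + 1/2.7315 = 0.57825; k_eq = 1.7293 N/mm
δ = F/k_eq = 55.4/1.7293 = 32.035 mm

32.0 mm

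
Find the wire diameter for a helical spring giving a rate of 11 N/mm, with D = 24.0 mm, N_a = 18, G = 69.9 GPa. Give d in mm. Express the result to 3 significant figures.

4.21 mm

d = (8D³N_a·k / G)^(1/4) = (8·24.0³·18·11 / (69.9×10³))^0.25
  = (313.26)^0.25 = 4.2071 mm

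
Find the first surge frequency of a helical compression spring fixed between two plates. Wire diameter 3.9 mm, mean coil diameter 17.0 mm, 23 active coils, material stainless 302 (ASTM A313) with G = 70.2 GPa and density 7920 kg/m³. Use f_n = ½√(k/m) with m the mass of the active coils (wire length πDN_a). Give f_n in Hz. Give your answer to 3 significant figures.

k = Gd⁴/(8D³N_a) = (70.2×10³)(3.9⁴)/(8·17.0³·23) = 17.965 N/mm = 17965 N/m
Wire length L = πDN_a = π·17.0·23 = 1228.4 mm
m = ρ·(πd²/4)·L = 7920 × 11.946×10⁻⁶ m² × 1.2284 m = 0.11622 kg
f_n = ½√(k/m) = 0.5·√(17965/0.11622) = 0.5·√(1.5458e+05) = 196.58 Hz

197 Hz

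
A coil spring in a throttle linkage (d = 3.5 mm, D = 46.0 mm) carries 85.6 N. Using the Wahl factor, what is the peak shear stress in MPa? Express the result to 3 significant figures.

Spring index C = D/d = 46.0/3.5 = 13.1429
K_W = (4C−1)/(4C−4) + 0.615/C = 51.571/48.571 + 0.0468 = 1.1086
τ₀ = 8FD/(πd³) = 8·85.6·46.0/(π·3.5³) = 31500.8/134.7 = 233.87 MPa
τ_max = K·τ₀ = 1.1086 × 233.87 = 259.25 MPa

259 MPa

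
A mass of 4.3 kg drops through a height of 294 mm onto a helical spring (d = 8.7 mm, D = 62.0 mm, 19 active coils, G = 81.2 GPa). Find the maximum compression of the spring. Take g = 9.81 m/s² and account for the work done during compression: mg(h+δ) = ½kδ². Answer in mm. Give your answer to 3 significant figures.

k = Gd⁴/(8D³N_a) = (81.2×10³)(8.7⁴)/(8·62.0³·19) = 12.841 N/mm
W = mg = 4.3 × 9.81 = 42.183 N
½kδ² − Wδ − Wh = 0 → δ = (W + √(W² + 2kWh))/k
δ = (42.183 + √(1779.4 + 318514))/12.841 = (42.183 + 565.95)/12.841 = 47.357 mm

47.4 mm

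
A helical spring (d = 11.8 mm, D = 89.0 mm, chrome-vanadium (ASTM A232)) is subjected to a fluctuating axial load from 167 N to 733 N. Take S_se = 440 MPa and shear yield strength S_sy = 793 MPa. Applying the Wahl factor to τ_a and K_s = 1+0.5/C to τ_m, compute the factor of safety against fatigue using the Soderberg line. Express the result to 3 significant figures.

C = D/d = 89.0/11.8 = 7.5424; K_W = (4C−1)/(4C−4)+0.615/C = 1.1962; K_s = 1+0.5/C = 1.0663
F_a = (F_max−F_min)/2 = 283 N; F_m = (F_max+F_min)/2 = 450 N
τ_a = K_W·8F_aD/(πd³) = 1.1962 × 39.036 = 46.695 MPa
τ_m = K_s·8F_mD/(πd³) = 1.0663 × 62.072 = 66.187 MPa
Soderberg: 1/n_f = τ_a/S_se + τ_m/S_sy = 46.695/440 + 66.187/793 = 0.10612 + 0.08346 = 0.18959
n_f = 1/0.18959 = 5.275

5.27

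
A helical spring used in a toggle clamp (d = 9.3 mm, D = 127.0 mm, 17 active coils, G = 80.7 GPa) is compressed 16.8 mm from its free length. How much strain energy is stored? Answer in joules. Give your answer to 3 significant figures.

k = Gd⁴/(8D³N_a) = (80.7×10³)(9.3⁴)/(8·127.0³·17) = 2.167 N/mm
U = ½kδ² = 0.5 × 2.167 × 16.8² = 305.8 N·mm = 0.3058 J

0.306 J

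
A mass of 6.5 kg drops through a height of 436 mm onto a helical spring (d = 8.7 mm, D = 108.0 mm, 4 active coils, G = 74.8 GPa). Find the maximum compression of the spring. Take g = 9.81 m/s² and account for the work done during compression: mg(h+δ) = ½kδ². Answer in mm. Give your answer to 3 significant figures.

k = Gd⁴/(8D³N_a) = (74.8×10³)(8.7⁴)/(8·108.0³·4) = 10.631 N/mm
W = mg = 6.5 × 9.81 = 63.765 N
½kδ² − Wδ − Wh = 0 → δ = (W + √(W² + 2kWh))/k
δ = (63.765 + √(4066 + 591094))/10.631 = (63.765 + 771.47)/10.631 = 78.569 mm

78.6 mm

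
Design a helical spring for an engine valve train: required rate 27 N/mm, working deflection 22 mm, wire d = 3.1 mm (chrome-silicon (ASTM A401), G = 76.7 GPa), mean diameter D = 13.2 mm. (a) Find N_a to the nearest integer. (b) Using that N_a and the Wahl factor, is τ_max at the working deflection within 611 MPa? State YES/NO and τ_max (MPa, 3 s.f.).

N_a = Gd⁴/(8D³k) = (76.7×10³)(3.1⁴)/(8·13.2³·27) = 14.26 → N_a = 14
Actual rate k = Gd⁴/(8D³·14) = 27.498 N/mm
Working load F = kδ = 27.498·22 = 604.96 N
C = 13.2/3.1 = 4.2581; K_W = (4C−1)/(4C−4)+0.615/C = 1.3746
τ_max = K_W·8FD/(πd³) = 1.3746·682.58 = 938.3 MPa
τ_max > 611 MPa → exceeds allowable

(a) 14 coils; (b) NO, τ_max = 938 MPa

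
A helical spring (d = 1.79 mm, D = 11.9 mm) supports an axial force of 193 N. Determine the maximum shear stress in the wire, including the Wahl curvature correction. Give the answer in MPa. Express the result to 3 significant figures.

Spring index C = D/d = 11.9/1.79 = 6.6480
K_W = (4C−1)/(4C−4) + 0.615/C = 25.592/22.592 + 0.0925 = 1.2253
τ₀ = 8FD/(πd³) = 8·193·11.9/(π·1.79³) = 18373.6/18.018 = 1019.7 MPa
τ_max = K·τ₀ = 1.2253 × 1019.7 = 1249.5 MPa

1250 MPa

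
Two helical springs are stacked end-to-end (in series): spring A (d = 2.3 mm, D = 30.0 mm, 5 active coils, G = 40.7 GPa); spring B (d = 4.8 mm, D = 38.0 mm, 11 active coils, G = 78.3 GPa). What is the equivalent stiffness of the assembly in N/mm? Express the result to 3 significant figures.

0.939 N/mm

k_A = Gd⁴/(8D³N_a) = (40.7×10³)(2.3⁴)/(8·30.0³·5) = 1.0546 N/mm
k_B = Gd⁴/(8D³N_a) = (78.3×10³)(4.8⁴)/(8·38.0³·11) = 8.6078 N/mm
Series: 1/k_eq = 1/1.0546 + 1/8.6078 = 1.0644; k_eq = 0.93949 N/mm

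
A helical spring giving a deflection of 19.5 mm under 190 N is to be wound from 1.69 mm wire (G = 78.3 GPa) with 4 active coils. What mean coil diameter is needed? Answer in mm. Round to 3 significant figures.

Required rate k = F/δ = 190/19.5 = 9.7436 N/mm
D = (Gd⁴/(8N_a·k))^(1/3) = (78.3×10³·1.69⁴/(8·4·9.7436))^(1/3)
  = (2048.52)^(1/3) = 12.7003 mm

12.7 mm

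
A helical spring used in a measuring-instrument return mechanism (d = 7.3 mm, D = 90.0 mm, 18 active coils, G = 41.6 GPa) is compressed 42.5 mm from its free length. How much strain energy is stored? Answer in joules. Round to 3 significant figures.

k = Gd⁴/(8D³N_a) = (41.6×10³)(7.3⁴)/(8·90.0³·18) = 1.1254 N/mm
U = ½kδ² = 0.5 × 1.1254 × 42.5² = 1016.3 N·mm = 1.0163 J

1.02 J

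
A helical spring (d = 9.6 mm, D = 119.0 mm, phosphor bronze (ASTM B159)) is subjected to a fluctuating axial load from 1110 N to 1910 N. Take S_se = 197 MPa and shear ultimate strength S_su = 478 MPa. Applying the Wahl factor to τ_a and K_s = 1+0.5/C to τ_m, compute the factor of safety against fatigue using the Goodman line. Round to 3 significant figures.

0.526

C = D/d = 119.0/9.6 = 12.3958; K_W = (4C−1)/(4C−4)+0.615/C = 1.1154; K_s = 1+0.5/C = 1.0403
F_a = (F_max−F_min)/2 = 400 N; F_m = (F_max+F_min)/2 = 1510 N
τ_a = K_W·8F_aD/(πd³) = 1.1154 × 137 = 152.82 MPa
τ_m = K_s·8F_mD/(πd³) = 1.0403 × 517.19 = 538.05 MPa
Goodman: 1/n_f = τ_a/S_se + τ_m/S_su = 152.82/197 + 538.05/478 = 0.77573 + 1.12563 = 1.9014
n_f = 1/1.9014 = 0.5259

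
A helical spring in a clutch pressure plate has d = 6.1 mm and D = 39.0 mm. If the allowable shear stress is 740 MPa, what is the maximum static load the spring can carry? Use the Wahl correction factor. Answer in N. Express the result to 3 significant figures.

C = D/d = 39.0/6.1 = 6.3934
K_W = (4C−1)/(4C−4) + 0.615/C = 24.574/21.574 + 0.0962 = 1.2353
τ_max = K·8FD/(πd³) → F_max = τ_allow·πd³/(8DK)
F_max = 740·π·6.1³/(8·39.0·1.2353) = 5.2768e+05/385.4 = 1369.2 N

1370 N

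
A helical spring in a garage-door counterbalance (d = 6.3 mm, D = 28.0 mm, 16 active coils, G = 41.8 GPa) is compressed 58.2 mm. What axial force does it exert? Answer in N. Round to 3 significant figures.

k = Gd⁴/(8D³N_a) = (41.8×10³)(6.3⁴)/(8·28.0³·16) = 23.434 N/mm
F = k·δ = 23.434 × 58.2 = 1363.9 N

1360 N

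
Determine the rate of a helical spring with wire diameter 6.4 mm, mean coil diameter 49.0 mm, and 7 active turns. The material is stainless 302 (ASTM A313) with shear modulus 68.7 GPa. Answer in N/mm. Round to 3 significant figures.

17.5 N/mm

k = Gd⁴/(8D³N_a) = (68.7×10³ × 6.4⁴) / (8 × 49.0³ × 7)
  = 1.15259e+08 / 6.58834e+06 = 17.494 N/mm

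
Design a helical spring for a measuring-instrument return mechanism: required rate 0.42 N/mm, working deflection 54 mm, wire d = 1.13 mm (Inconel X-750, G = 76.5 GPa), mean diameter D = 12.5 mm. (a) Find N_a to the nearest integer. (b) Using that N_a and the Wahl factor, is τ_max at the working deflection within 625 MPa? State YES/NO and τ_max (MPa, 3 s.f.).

N_a = Gd⁴/(8D³k) = (76.5×10³)(1.13⁴)/(8·12.5³·0.42) = 19.01 → N_a = 19
Actual rate k = Gd⁴/(8D³·19) = 0.42015 N/mm
Working load F = kδ = 0.42015·54 = 22.688 N
C = 12.5/1.13 = 11.0619; K_W = (4C−1)/(4C−4)+0.615/C = 1.1301
τ_max = K_W·8FD/(πd³) = 1.1301·500.51 = 565.64 MPa
τ_max ≤ 625 MPa → acceptable

(a) 19 coils; (b) YES, τ_max = 566 MPa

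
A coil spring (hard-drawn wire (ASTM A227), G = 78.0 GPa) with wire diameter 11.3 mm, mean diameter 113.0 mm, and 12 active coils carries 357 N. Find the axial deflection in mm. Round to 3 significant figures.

k = Gd⁴/(8D³N_a) = (78.0×10³)(11.3⁴)/(8·113.0³·12) = 9.1813 N/mm
δ = F/k = 357 / 9.1813 = 38.884 mm

38.9 mm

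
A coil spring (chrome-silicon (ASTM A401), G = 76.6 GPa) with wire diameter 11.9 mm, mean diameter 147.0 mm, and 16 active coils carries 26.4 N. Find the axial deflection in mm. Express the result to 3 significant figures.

k = Gd⁴/(8D³N_a) = (76.6×10³)(11.9⁴)/(8·147.0³·16) = 3.7779 N/mm
δ = F/k = 26.4 / 3.7779 = 6.9879 mm

6.99 mm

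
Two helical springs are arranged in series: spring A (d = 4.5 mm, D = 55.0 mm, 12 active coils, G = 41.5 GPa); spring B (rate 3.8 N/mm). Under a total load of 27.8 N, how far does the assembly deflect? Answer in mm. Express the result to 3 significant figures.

k_A = Gd⁴/(8D³N_a) = (41.5×10³)(4.5⁴)/(8·55.0³·12) = 1.0655 N/mm
Series: 1/k_eq = 1/1.0655 + 1/3.8 = 1.2017; k_eq = 0.83214 N/mm
δ = F/k_eq = 27.8/0.83214 = 33.408 mm

33.4 mm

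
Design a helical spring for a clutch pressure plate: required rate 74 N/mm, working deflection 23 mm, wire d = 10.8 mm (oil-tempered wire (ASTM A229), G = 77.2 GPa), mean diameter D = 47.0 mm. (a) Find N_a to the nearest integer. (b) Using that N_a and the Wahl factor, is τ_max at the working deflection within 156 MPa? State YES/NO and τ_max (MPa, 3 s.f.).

N_a = Gd⁴/(8D³k) = (77.2×10³)(10.8⁴)/(8·47.0³·74) = 17.09 → N_a = 17
Actual rate k = Gd⁴/(8D³·17) = 74.384 N/mm
Working load F = kδ = 74.384·23 = 1710.8 N
C = 47.0/10.8 = 4.3519; K_W = (4C−1)/(4C−4)+0.615/C = 1.3651
τ_max = K_W·8FD/(πd³) = 1.3651·162.55 = 221.89 MPa
τ_max > 156 MPa → exceeds allowable

(a) 17 coils; (b) NO, τ_max = 222 MPa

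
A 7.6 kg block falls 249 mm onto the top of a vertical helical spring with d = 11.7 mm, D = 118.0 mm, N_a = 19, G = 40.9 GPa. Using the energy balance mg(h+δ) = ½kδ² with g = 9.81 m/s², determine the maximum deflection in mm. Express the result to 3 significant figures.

k = Gd⁴/(8D³N_a) = (40.9×10³)(11.7⁴)/(8·118.0³·19) = 3.0689 N/mm
W = mg = 7.6 × 9.81 = 74.556 N
½kδ² − Wδ − Wh = 0 → δ = (W + √(W² + 2kWh))/k
δ = (74.556 + √(5558.6 + 113943))/3.0689 = (74.556 + 345.69)/3.0689 = 136.94 mm

137 mm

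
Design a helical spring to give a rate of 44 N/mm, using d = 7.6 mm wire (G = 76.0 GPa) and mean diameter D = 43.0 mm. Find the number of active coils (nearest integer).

N_a = Gd⁴/(8D³k) = (76.0×10³ × 7.6⁴)/(8 × 43.0³ × 44)
    = 2.53553e+08 / 2.79865e+07 = 9.06 → 9 coils

9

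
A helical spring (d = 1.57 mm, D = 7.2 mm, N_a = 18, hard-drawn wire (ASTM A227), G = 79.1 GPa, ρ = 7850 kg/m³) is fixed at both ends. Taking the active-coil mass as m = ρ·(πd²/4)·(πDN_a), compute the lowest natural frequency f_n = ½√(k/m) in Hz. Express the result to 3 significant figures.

k = Gd⁴/(8D³N_a) = (79.1×10³)(1.57⁴)/(8·7.2³·18) = 8.9416 N/mm = 8941.6 N/m
Wire length L = πDN_a = π·7.2·18 = 407.15 mm
m = ρ·(πd²/4)·L = 7850 × 1.9359×10⁻⁶ m² × 0.40715 m = 0.0061875 kg
f_n = ½√(k/m) = 0.5·√(8941.6/0.0061875) = 0.5·√(1.4451e+06) = 601.06 Hz

601 Hz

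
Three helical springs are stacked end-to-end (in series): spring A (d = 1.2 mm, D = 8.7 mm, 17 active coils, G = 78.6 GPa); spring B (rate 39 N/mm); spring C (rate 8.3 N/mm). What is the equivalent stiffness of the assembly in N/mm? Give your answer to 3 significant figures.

k_A = Gd⁴/(8D³N_a) = (78.6×10³)(1.2⁴)/(8·8.7³·17) = 1.8199 N/mm
Series: 1/k_eq = 1/1.8199 + 1/39 + 1/8.3 = 0.6956; k_eq = 1.4376 N/mm

1.44 N/mm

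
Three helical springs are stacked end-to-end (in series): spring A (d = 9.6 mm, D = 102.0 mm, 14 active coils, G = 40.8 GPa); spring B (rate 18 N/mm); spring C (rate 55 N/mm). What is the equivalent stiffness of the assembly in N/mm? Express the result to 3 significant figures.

2.40 N/mm

k_A = Gd⁴/(8D³N_a) = (40.8×10³)(9.6⁴)/(8·102.0³·14) = 2.9156 N/mm
Series: 1/k_eq = 1/2.9156 + 1/18 + 1/55 = 0.41672; k_eq = 2.3997 N/mm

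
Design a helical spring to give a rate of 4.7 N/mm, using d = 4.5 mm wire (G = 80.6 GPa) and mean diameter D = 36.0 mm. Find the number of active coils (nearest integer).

N_a = Gd⁴/(8D³k) = (80.6×10³ × 4.5⁴)/(8 × 36.0³ × 4.7)
    = 3.3051e+07 / 1.75427e+06 = 18.84 → 19 coils

19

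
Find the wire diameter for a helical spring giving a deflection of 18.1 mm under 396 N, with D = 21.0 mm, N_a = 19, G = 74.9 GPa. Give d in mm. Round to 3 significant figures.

Required rate k = F/δ = 396/18.1 = 21.878 N/mm
d = (8D³N_a·k / G)^(1/4) = (8·21.0³·19·21.878 / (74.9×10³))^0.25
  = (411.18)^0.25 = 4.5031 mm

4.50 mm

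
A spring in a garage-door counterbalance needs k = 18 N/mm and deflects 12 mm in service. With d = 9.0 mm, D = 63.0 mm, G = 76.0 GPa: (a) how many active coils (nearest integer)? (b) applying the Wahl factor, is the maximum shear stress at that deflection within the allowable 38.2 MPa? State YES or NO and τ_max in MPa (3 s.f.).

N_a = Gd⁴/(8D³k) = (76.0×10³)(9.0⁴)/(8·63.0³·18) = 13.85 → N_a = 14
Actual rate k = Gd⁴/(8D³·14) = 17.805 N/mm
Working load F = kδ = 17.805·12 = 213.66 N
C = 63.0/9.0 = 7.0000; K_W = (4C−1)/(4C−4)+0.615/C = 1.2129
τ_max = K_W·8FD/(πd³) = 1.2129·47.02 = 57.028 MPa
τ_max > 38.2 MPa → exceeds allowable

(a) 14 coils; (b) NO, τ_max = 57.0 MPa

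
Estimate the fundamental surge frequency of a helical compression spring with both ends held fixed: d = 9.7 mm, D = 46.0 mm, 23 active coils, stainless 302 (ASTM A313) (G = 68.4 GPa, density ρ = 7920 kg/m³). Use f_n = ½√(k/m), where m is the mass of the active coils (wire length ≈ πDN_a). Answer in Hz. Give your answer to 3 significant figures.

65.9 Hz

k = Gd⁴/(8D³N_a) = (68.4×10³)(9.7⁴)/(8·46.0³·23) = 33.811 N/mm = 33811 N/m
Wire length L = πDN_a = π·46.0·23 = 3323.8 mm
m = ρ·(πd²/4)·L = 7920 × 73.898×10⁻⁶ m² × 3.3238 m = 1.9453 kg
f_n = ½√(k/m) = 0.5·√(33811/1.9453) = 0.5·√(17380) = 65.917 Hz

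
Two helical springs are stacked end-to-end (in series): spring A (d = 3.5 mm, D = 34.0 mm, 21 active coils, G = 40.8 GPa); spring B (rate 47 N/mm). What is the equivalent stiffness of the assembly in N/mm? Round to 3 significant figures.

k_A = Gd⁴/(8D³N_a) = (40.8×10³)(3.5⁴)/(8·34.0³·21) = 0.92723 N/mm
Series: 1/k_eq = 1/0.92723 + 1/47 = 1.0998; k_eq = 0.90929 N/mm

0.909 N/mm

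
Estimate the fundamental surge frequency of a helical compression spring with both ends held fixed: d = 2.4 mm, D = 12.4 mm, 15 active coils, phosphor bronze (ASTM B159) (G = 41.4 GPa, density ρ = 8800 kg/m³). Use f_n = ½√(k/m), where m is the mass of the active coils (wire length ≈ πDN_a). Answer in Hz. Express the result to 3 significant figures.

254 Hz

k = Gd⁴/(8D³N_a) = (41.4×10³)(2.4⁴)/(8·12.4³·15) = 6.0034 N/mm = 6003.4 N/m
Wire length L = πDN_a = π·12.4·15 = 584.34 mm
m = ρ·(πd²/4)·L = 8800 × 4.5239×10⁻⁶ m² × 0.58434 m = 0.023263 kg
f_n = ½√(k/m) = 0.5·√(6003.4/0.023263) = 0.5·√(2.5807e+05) = 254 Hz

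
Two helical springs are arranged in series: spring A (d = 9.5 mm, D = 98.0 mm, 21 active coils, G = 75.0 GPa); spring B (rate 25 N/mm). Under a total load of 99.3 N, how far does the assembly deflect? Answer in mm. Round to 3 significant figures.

k_A = Gd⁴/(8D³N_a) = (75.0×10³)(9.5⁴)/(8·98.0³·21) = 3.8634 N/mm
Series: 1/k_eq = 1/3.8634 + 1/25 = 0.29884; k_eq = 3.3463 N/mm
δ = F/k_eq = 99.3/3.3463 = 29.675 mm

29.7 mm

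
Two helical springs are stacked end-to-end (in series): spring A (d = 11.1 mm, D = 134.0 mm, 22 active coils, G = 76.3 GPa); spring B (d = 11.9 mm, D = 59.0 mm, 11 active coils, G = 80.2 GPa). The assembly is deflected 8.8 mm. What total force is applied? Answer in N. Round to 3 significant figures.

23.4 N

k_A = Gd⁴/(8D³N_a) = (76.3×10³)(11.1⁴)/(8·134.0³·22) = 2.7352 N/mm
k_B = Gd⁴/(8D³N_a) = (80.2×10³)(11.9⁴)/(8·59.0³·11) = 88.986 N/mm
Series: 1/k_eq = 1/2.7352 + 1/88.986 = 0.37684; k_eq = 2.6536 N/mm
F = k_eq·δ = 2.6536·8.8 = 23.352 N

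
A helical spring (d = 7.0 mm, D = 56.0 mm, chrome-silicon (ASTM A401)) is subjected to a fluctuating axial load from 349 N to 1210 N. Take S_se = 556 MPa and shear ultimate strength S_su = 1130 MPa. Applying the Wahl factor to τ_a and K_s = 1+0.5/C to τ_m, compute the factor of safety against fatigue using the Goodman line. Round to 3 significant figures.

1.46

C = D/d = 56.0/7.0 = 8.0000; K_W = (4C−1)/(4C−4)+0.615/C = 1.1840; K_s = 1+0.5/C = 1.0625
F_a = (F_max−F_min)/2 = 430.5 N; F_m = (F_max+F_min)/2 = 779.5 N
τ_a = K_W·8F_aD/(πd³) = 1.1840 × 178.98 = 211.92 MPa
τ_m = K_s·8F_mD/(πd³) = 1.0625 × 324.08 = 344.33 MPa
Goodman: 1/n_f = τ_a/S_se + τ_m/S_su = 211.92/556 + 344.33/1130 = 0.38115 + 0.30472 = 0.68587
n_f = 1/0.68587 = 1.458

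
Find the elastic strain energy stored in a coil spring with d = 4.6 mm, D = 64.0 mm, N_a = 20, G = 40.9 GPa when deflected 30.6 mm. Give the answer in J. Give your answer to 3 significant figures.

0.204 J

k = Gd⁴/(8D³N_a) = (40.9×10³)(4.6⁴)/(8·64.0³·20) = 0.43661 N/mm
U = ½kδ² = 0.5 × 0.43661 × 30.6² = 204.41 N·mm = 0.20441 J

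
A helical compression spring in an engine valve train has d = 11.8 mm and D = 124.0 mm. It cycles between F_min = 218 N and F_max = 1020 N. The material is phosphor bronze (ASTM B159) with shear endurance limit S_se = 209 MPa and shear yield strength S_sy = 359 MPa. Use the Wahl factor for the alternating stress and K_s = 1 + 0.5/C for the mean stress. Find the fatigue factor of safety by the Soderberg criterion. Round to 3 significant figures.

1.30

C = D/d = 124.0/11.8 = 10.5085; K_W = (4C−1)/(4C−4)+0.615/C = 1.1374; K_s = 1+0.5/C = 1.0476
F_a = (F_max−F_min)/2 = 401 N; F_m = (F_max+F_min)/2 = 619 N
τ_a = K_W·8F_aD/(πd³) = 1.1374 × 77.066 = 87.654 MPa
τ_m = K_s·8F_mD/(πd³) = 1.0476 × 118.96 = 124.62 MPa
Soderberg: 1/n_f = τ_a/S_se + τ_m/S_sy = 87.654/209 + 124.62/359 = 0.41940 + 0.34714 = 0.76653
n_f = 1/0.76653 = 1.305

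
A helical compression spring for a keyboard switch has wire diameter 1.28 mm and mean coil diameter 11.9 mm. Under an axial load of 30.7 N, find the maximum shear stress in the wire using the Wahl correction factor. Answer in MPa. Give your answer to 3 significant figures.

513 MPa

Spring index C = D/d = 11.9/1.28 = 9.2969
K_W = (4C−1)/(4C−4) + 0.615/C = 36.188/33.188 + 0.0662 = 1.1565
τ₀ = 8FD/(πd³) = 8·30.7·11.9/(π·1.28³) = 2922.64/6.5884 = 443.6 MPa
τ_max = K·τ₀ = 1.1565 × 443.6 = 513.05 MPa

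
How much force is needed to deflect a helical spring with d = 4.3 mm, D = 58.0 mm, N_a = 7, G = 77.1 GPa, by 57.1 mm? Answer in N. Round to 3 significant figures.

k = Gd⁴/(8D³N_a) = (77.1×10³)(4.3⁴)/(8·58.0³·7) = 2.4124 N/mm
F = k·δ = 2.4124 × 57.1 = 137.75 N

138 N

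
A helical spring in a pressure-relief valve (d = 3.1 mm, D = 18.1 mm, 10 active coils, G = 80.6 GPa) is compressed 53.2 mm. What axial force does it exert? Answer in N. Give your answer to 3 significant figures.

k = Gd⁴/(8D³N_a) = (80.6×10³)(3.1⁴)/(8·18.1³·10) = 15.691 N/mm
F = k·δ = 15.691 × 53.2 = 834.77 N

835 N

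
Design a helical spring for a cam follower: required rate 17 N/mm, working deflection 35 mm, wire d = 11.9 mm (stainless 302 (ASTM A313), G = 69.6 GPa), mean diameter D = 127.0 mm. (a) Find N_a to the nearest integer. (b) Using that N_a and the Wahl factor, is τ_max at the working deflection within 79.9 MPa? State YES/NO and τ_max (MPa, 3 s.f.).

(a) 5 coils; (b) NO, τ_max = 130 MPa

N_a = Gd⁴/(8D³k) = (69.6×10³)(11.9⁴)/(8·127.0³·17) = 5.01 → N_a = 5
Actual rate k = Gd⁴/(8D³·5) = 17.034 N/mm
Working load F = kδ = 17.034·35 = 596.2 N
C = 127.0/11.9 = 10.6723; K_W = (4C−1)/(4C−4)+0.615/C = 1.1352
τ_max = K_W·8FD/(πd³) = 1.1352·114.42 = 129.88 MPa
τ_max > 79.9 MPa → exceeds allowable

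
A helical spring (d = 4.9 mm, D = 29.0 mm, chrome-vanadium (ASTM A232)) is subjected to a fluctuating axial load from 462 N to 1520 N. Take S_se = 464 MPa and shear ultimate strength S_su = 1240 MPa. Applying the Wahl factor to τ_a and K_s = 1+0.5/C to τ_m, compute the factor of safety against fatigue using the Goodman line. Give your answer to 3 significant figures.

0.693

C = D/d = 29.0/4.9 = 5.9184; K_W = (4C−1)/(4C−4)+0.615/C = 1.2564; K_s = 1+0.5/C = 1.0845
F_a = (F_max−F_min)/2 = 529 N; F_m = (F_max+F_min)/2 = 991 N
τ_a = K_W·8F_aD/(πd³) = 1.2564 × 332.05 = 417.19 MPa
τ_m = K_s·8F_mD/(πd³) = 1.0845 × 622.05 = 674.6 MPa
Goodman: 1/n_f = τ_a/S_se + τ_m/S_su = 417.19/464 + 674.6/1240 = 0.89912 + 0.54403 = 1.4432
n_f = 1/1.4432 = 0.6929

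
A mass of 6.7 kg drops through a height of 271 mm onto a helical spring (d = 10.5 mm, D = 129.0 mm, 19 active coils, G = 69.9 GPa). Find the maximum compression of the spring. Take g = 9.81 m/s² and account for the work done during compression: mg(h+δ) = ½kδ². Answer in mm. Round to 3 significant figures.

k = Gd⁴/(8D³N_a) = (69.9×10³)(10.5⁴)/(8·129.0³·19) = 2.6039 N/mm
W = mg = 6.7 × 9.81 = 65.727 N
½kδ² − Wδ − Wh = 0 → δ = (W + √(W² + 2kWh))/k
δ = (65.727 + √(4320 + 92760.9))/2.6039 = (65.727 + 311.58)/2.6039 = 144.9 mm

145 mm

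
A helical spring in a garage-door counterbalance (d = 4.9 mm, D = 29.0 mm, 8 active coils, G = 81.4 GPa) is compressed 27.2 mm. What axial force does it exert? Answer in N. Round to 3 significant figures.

k = Gd⁴/(8D³N_a) = (81.4×10³)(4.9⁴)/(8·29.0³·8) = 30.063 N/mm
F = k·δ = 30.063 × 27.2 = 817.72 N

818 N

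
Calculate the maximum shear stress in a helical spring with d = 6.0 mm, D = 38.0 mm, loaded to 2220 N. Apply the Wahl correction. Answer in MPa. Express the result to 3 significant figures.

1230 MPa

Spring index C = D/d = 38.0/6.0 = 6.3333
K_W = (4C−1)/(4C−4) + 0.615/C = 24.333/21.333 + 0.0971 = 1.2377
τ₀ = 8FD/(πd³) = 8·2220·38.0/(π·6.0³) = 674880/678.58 = 994.54 MPa
τ_max = K·τ₀ = 1.2377 × 994.54 = 1231 MPa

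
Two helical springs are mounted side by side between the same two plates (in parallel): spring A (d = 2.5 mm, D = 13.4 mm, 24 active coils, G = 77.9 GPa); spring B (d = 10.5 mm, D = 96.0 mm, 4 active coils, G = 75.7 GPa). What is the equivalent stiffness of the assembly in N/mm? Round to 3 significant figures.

39.1 N/mm

k_A = Gd⁴/(8D³N_a) = (77.9×10³)(2.5⁴)/(8·13.4³·24) = 6.5869 N/mm
k_B = Gd⁴/(8D³N_a) = (75.7×10³)(10.5⁴)/(8·96.0³·4) = 32.5 N/mm
Parallel: k_eq = 6.5869 + 32.5 = 39.087 N/mm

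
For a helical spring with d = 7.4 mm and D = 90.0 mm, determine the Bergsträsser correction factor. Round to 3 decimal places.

1.110

C = D/d = 90.0/7.4 = 12.1622
K_B = (4C+2)/(4C−3) = 50.649/45.649 = 1.1095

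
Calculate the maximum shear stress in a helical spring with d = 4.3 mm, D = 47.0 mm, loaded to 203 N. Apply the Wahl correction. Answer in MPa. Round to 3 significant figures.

346 MPa

Spring index C = D/d = 47.0/4.3 = 10.9302
K_W = (4C−1)/(4C−4) + 0.615/C = 42.721/39.721 + 0.0563 = 1.1318
τ₀ = 8FD/(πd³) = 8·203·47.0/(π·4.3³) = 76328/249.78 = 305.58 MPa
τ_max = K·τ₀ = 1.1318 × 305.58 = 345.86 MPa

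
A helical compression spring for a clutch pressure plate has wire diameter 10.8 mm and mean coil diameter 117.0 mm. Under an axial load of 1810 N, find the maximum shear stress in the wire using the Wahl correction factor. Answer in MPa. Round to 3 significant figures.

485 MPa

Spring index C = D/d = 117.0/10.8 = 10.8333
K_W = (4C−1)/(4C−4) + 0.615/C = 42.333/39.333 + 0.0568 = 1.1330
τ₀ = 8FD/(πd³) = 8·1810·117.0/(π·10.8³) = 1.69416e+06/3957.5 = 428.09 MPa
τ_max = K·τ₀ = 1.1330 × 428.09 = 485.04 MPa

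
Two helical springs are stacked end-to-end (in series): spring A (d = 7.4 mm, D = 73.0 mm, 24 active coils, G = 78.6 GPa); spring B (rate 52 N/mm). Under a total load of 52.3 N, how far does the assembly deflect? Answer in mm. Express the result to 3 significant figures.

k_A = Gd⁴/(8D³N_a) = (78.6×10³)(7.4⁴)/(8·73.0³·24) = 3.1556 N/mm
Series: 1/k_eq = 1/3.1556 + 1/52 = 0.33613; k_eq = 2.975 N/mm
δ = F/k_eq = 52.3/2.975 = 17.58 mm

17.6 mm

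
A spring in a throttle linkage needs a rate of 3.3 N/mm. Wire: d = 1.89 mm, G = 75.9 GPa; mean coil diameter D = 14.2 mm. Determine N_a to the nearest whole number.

13

N_a = Gd⁴/(8D³k) = (75.9×10³ × 1.89⁴)/(8 × 14.2³ × 3.3)
    = 968476 / 75590.8 = 12.81 → 13 coils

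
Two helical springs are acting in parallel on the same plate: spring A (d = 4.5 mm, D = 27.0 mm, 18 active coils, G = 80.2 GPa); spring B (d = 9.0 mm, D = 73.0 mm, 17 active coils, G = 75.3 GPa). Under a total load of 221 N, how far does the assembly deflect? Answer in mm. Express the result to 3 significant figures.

10.6 mm

k_A = Gd⁴/(8D³N_a) = (80.2×10³)(4.5⁴)/(8·27.0³·18) = 11.603 N/mm
k_B = Gd⁴/(8D³N_a) = (75.3×10³)(9.0⁴)/(8·73.0³·17) = 9.3381 N/mm
Parallel: k_eq = 11.603 + 9.3381 = 20.941 N/mm
δ = F/k_eq = 221/20.941 = 10.553 mm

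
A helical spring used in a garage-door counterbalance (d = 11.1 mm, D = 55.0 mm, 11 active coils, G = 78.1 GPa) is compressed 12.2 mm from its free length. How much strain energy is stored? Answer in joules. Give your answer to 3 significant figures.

6.03 J

k = Gd⁴/(8D³N_a) = (78.1×10³)(11.1⁴)/(8·55.0³·11) = 80.979 N/mm
U = ½kδ² = 0.5 × 80.979 × 12.2² = 6026.5 N·mm = 6.0265 J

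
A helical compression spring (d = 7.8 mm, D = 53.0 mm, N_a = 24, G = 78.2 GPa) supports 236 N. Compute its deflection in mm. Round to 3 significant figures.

23.3 mm

k = Gd⁴/(8D³N_a) = (78.2×10³)(7.8⁴)/(8·53.0³·24) = 10.126 N/mm
δ = F/k = 236 / 10.126 = 23.305 mm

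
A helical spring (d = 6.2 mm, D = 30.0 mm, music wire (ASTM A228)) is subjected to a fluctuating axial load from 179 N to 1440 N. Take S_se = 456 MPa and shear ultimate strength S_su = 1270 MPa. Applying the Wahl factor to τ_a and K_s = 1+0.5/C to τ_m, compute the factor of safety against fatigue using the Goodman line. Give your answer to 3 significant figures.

C = D/d = 30.0/6.2 = 4.8387; K_W = (4C−1)/(4C−4)+0.615/C = 1.3225; K_s = 1+0.5/C = 1.1033
F_a = (F_max−F_min)/2 = 630.5 N; F_m = (F_max+F_min)/2 = 809.5 N
τ_a = K_W·8F_aD/(πd³) = 1.3225 × 202.1 = 267.28 MPa
τ_m = K_s·8F_mD/(πd³) = 1.1033 × 259.48 = 286.29 MPa
Goodman: 1/n_f = τ_a/S_se + τ_m/S_su = 267.28/456 + 286.29/1270 = 0.58613 + 0.22543 = 0.81156
n_f = 1/0.81156 = 1.232

1.23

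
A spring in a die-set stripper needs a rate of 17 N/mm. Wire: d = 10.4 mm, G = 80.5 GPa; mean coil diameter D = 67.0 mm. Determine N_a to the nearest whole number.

N_a = Gd⁴/(8D³k) = (80.5×10³ × 10.4⁴)/(8 × 67.0³ × 17)
    = 9.41736e+08 / 4.09038e+07 = 23.02 → 23 coils

23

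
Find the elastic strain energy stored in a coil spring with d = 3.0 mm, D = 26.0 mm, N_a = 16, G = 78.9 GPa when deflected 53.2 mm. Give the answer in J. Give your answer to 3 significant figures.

4.02 J

k = Gd⁴/(8D³N_a) = (78.9×10³)(3.0⁴)/(8·26.0³·16) = 2.8407 N/mm
U = ½kδ² = 0.5 × 2.8407 × 53.2² = 4020 N·mm = 4.02 J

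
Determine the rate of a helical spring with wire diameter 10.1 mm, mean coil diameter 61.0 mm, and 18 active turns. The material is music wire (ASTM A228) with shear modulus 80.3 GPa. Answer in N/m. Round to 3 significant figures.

k = Gd⁴/(8D³N_a) = (80.3×10³ × 10.1⁴) / (8 × 61.0³ × 18)
  = 8.35605e+08 / 3.26853e+07 = 25.565 N/mm = 25565 N/m

25600 N/m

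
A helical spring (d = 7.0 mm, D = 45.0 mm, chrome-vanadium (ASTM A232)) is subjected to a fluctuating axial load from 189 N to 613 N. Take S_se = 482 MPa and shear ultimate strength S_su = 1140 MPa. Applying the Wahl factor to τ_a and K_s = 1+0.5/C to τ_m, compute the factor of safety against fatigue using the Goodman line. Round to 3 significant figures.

3.25

C = D/d = 45.0/7.0 = 6.4286; K_W = (4C−1)/(4C−4)+0.615/C = 1.2338; K_s = 1+0.5/C = 1.0778
F_a = (F_max−F_min)/2 = 212 N; F_m = (F_max+F_min)/2 = 401 N
τ_a = K_W·8F_aD/(πd³) = 1.2338 × 70.826 = 87.387 MPa
τ_m = K_s·8F_mD/(πd³) = 1.0778 × 133.97 = 144.39 MPa
Goodman: 1/n_f = τ_a/S_se + τ_m/S_su = 87.387/482 + 144.39/1140 = 0.18130 + 0.12666 = 0.30796
n_f = 1/0.30796 = 3.247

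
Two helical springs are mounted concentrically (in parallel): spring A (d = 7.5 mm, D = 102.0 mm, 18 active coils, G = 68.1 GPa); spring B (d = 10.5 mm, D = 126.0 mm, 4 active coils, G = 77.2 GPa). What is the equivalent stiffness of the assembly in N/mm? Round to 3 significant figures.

k_A = Gd⁴/(8D³N_a) = (68.1×10³)(7.5⁴)/(8·102.0³·18) = 1.41 N/mm
k_B = Gd⁴/(8D³N_a) = (77.2×10³)(10.5⁴)/(8·126.0³·4) = 14.659 N/mm
Parallel: k_eq = 1.41 + 14.659 = 16.069 N/mm

16.1 N/mm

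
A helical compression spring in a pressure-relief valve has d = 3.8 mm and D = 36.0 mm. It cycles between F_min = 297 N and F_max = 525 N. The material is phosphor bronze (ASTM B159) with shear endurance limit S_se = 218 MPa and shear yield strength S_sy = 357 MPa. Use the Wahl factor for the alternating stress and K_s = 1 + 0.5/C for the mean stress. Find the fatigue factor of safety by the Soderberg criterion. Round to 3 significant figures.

C = D/d = 36.0/3.8 = 9.4737; K_W = (4C−1)/(4C−4)+0.615/C = 1.1534; K_s = 1+0.5/C = 1.0528
F_a = (F_max−F_min)/2 = 114 N; F_m = (F_max+F_min)/2 = 411 N
τ_a = K_W·8F_aD/(πd³) = 1.1534 × 190.46 = 219.68 MPa
τ_m = K_s·8F_mD/(πd³) = 1.0528 × 686.65 = 722.89 MPa
Soderberg: 1/n_f = τ_a/S_se + τ_m/S_sy = 219.68/218 + 722.89/357 = 1.00770 + 2.02489 = 3.0326
n_f = 1/3.0326 = 0.3298

0.330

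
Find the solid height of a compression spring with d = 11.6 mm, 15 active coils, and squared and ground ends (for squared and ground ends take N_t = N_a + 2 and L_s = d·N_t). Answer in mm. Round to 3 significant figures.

squared and ground ends: N_t = N_a + 2 = 15 + 2 = 17
L_s = d·N_t = 11.6 × 17 = 197.2 mm

197 mm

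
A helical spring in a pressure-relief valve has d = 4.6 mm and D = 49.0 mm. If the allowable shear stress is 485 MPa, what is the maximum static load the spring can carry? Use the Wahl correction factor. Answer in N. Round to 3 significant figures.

C = D/d = 49.0/4.6 = 10.6522
K_W = (4C−1)/(4C−4) + 0.615/C = 41.609/38.609 + 0.0577 = 1.1354
τ_max = K·8FD/(πd³) → F_max = τ_allow·πd³/(8DK)
F_max = 485·π·4.6³/(8·49.0·1.1354) = 1.4831e+05/445.09 = 333.21 N

333 N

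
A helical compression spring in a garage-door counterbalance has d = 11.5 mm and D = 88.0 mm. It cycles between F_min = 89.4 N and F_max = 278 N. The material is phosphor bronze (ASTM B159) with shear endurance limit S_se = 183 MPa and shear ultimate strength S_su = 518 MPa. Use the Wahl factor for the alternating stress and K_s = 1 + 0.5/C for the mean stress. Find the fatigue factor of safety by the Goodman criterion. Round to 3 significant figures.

C = D/d = 88.0/11.5 = 7.6522; K_W = (4C−1)/(4C−4)+0.615/C = 1.1931; K_s = 1+0.5/C = 1.0653
F_a = (F_max−F_min)/2 = 94.3 N; F_m = (F_max+F_min)/2 = 183.7 N
τ_a = K_W·8F_aD/(πd³) = 1.1931 × 13.894 = 16.578 MPa
τ_m = K_s·8F_mD/(πd³) = 1.0653 × 27.067 = 28.835 MPa
Goodman: 1/n_f = τ_a/S_se + τ_m/S_su = 16.578/183 + 28.835/518 = 0.09059 + 0.05567 = 0.14626
n_f = 1/0.14626 = 6.837

6.84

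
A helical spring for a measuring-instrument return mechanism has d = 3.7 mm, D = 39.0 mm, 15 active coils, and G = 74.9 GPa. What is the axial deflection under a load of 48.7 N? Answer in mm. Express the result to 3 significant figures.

k = Gd⁴/(8D³N_a) = (74.9×10³)(3.7⁴)/(8·39.0³·15) = 1.972 N/mm
δ = F/k = 48.7 / 1.972 = 24.695 mm

24.7 mm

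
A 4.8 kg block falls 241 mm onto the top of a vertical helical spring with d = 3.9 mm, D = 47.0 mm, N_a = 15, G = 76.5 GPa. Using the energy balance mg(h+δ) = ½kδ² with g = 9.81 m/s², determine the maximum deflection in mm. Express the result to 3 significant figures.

164 mm

k = Gd⁴/(8D³N_a) = (76.5×10³)(3.9⁴)/(8·47.0³·15) = 1.4205 N/mm
W = mg = 4.8 × 9.81 = 47.088 N
½kδ² − Wδ − Wh = 0 → δ = (W + √(W² + 2kWh))/k
δ = (47.088 + √(2217.3 + 32240.5))/1.4205 = (47.088 + 185.63)/1.4205 = 163.83 mm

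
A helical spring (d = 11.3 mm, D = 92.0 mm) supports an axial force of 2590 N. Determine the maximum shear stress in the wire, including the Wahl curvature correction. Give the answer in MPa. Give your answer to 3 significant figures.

Spring index C = D/d = 92.0/11.3 = 8.1416
K_W = (4C−1)/(4C−4) + 0.615/C = 31.566/28.566 + 0.0755 = 1.1806
τ₀ = 8FD/(πd³) = 8·2590·92.0/(π·11.3³) = 1.90624e+06/4533 = 420.53 MPa
τ_max = K·τ₀ = 1.1806 × 420.53 = 496.45 MPa

496 MPa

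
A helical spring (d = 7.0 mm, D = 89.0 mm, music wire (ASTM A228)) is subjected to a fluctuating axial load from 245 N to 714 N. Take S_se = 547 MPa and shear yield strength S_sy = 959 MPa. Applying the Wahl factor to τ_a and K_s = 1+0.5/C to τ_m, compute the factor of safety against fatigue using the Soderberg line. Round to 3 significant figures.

C = D/d = 89.0/7.0 = 12.7143; K_W = (4C−1)/(4C−4)+0.615/C = 1.1124; K_s = 1+0.5/C = 1.0393
F_a = (F_max−F_min)/2 = 234.5 N; F_m = (F_max+F_min)/2 = 479.5 N
τ_a = K_W·8F_aD/(πd³) = 1.1124 × 154.95 = 172.36 MPa
τ_m = K_s·8F_mD/(πd³) = 1.0393 × 316.83 = 329.29 MPa
Soderberg: 1/n_f = τ_a/S_se + τ_m/S_sy = 172.36/547 + 329.29/959 = 0.31510 + 0.34337 = 0.65847
n_f = 1/0.65847 = 1.519

1.52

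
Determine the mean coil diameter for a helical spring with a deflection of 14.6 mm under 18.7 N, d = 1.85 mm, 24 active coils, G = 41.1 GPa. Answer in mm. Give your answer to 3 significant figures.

12.5 mm

Required rate k = F/δ = 18.7/14.6 = 1.2808 N/mm
D = (Gd⁴/(8N_a·k))^(1/3) = (41.1×10³·1.85⁴/(8·24·1.2808))^(1/3)
  = (1957.67)^(1/3) = 12.5097 mm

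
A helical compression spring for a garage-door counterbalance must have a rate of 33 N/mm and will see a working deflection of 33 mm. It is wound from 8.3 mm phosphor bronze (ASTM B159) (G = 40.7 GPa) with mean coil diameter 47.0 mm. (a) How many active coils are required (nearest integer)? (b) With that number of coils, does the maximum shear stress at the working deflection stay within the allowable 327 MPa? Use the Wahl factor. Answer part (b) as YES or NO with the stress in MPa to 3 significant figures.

N_a = Gd⁴/(8D³k) = (40.7×10³)(8.3⁴)/(8·47.0³·33) = 7.047 → N_a = 7
Actual rate k = Gd⁴/(8D³·7) = 33.222 N/mm
Working load F = kδ = 33.222·33 = 1096.3 N
C = 47.0/8.3 = 5.6627; K_W = (4C−1)/(4C−4)+0.615/C = 1.2695
τ_max = K_W·8FD/(πd³) = 1.2695·229.48 = 291.31 MPa
τ_max ≤ 327 MPa → acceptable

(a) 7 coils; (b) YES, τ_max = 291 MPa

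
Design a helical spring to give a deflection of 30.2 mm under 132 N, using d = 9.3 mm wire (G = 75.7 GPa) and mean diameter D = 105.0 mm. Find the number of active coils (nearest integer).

14

Required rate k = F/δ = 132/30.2 = 4.3709 N/mm
N_a = Gd⁴/(8D³k) = (75.7×10³ × 9.3⁴)/(8 × 105.0³ × 4.3709)
    = 5.66275e+08 / 4.04785e+07 = 13.99 → 14 coils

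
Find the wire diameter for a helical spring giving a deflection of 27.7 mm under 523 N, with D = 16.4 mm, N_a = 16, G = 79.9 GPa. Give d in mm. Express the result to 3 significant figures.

Required rate k = F/δ = 523/27.7 = 18.881 N/mm
d = (8D³N_a·k / G)^(1/4) = (8·16.4³·16·18.881 / (79.9×10³))^0.25
  = (133.42)^0.25 = 3.3986 mm

3.40 mm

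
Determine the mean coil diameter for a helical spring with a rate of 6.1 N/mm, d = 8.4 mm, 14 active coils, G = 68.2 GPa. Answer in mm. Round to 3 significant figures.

D = (Gd⁴/(8N_a·k))^(1/3) = (68.2×10³·8.4⁴/(8·14·6.1))^(1/3)
  = (496997)^(1/3) = 79.2108 mm

79.2 mm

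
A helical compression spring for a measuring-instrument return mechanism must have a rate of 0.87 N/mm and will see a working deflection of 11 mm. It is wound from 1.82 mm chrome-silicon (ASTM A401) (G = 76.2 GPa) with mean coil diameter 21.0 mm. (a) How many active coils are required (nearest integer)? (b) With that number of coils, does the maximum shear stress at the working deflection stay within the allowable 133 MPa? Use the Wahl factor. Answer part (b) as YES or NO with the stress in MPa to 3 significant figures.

N_a = Gd⁴/(8D³k) = (76.2×10³)(1.82⁴)/(8·21.0³·0.87) = 12.97 → N_a = 13
Actual rate k = Gd⁴/(8D³·13) = 0.86806 N/mm
Working load F = kδ = 0.86806·11 = 9.5487 N
C = 21.0/1.82 = 11.5385; K_W = (4C−1)/(4C−4)+0.615/C = 1.1245
τ_max = K_W·8FD/(πd³) = 1.1245·84.701 = 95.243 MPa
τ_max ≤ 133 MPa → acceptable

(a) 13 coils; (b) YES, τ_max = 95.2 MPa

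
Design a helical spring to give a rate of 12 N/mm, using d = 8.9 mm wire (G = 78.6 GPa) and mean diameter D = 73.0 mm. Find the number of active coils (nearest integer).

13

N_a = Gd⁴/(8D³k) = (78.6×10³ × 8.9⁴)/(8 × 73.0³ × 12)
    = 4.93154e+08 / 3.73456e+07 = 13.21 → 13 coils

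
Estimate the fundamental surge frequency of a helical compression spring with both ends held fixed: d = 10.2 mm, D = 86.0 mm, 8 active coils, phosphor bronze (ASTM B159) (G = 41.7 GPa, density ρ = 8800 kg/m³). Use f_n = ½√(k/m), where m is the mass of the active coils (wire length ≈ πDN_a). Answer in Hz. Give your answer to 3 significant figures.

k = Gd⁴/(8D³N_a) = (41.7×10³)(10.2⁴)/(8·86.0³·8) = 11.088 N/mm = 11088 N/m
Wire length L = πDN_a = π·86.0·8 = 2161.4 mm
m = ρ·(πd²/4)·L = 8800 × 81.713×10⁻⁶ m² × 2.1614 m = 1.5542 kg
f_n = ½√(k/m) = 0.5·√(11088/1.5542) = 0.5·√(7134.3) = 42.232 Hz

42.2 Hz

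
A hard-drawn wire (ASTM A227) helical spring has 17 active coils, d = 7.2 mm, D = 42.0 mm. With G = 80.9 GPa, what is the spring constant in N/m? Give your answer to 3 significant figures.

k = Gd⁴/(8D³N_a) = (80.9×10³ × 7.2⁴) / (8 × 42.0³ × 17)
  = 2.17409e+08 / 1.0076e+07 = 21.577 N/mm = 21577 N/m

21600 N/m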